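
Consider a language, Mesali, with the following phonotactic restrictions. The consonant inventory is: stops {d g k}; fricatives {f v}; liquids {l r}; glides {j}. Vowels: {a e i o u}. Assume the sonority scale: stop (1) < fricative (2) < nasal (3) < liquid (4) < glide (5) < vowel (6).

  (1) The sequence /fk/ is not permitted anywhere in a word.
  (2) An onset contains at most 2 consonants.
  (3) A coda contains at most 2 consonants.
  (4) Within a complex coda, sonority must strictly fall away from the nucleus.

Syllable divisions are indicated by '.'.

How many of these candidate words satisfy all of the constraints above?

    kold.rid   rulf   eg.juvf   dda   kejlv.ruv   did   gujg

5

kold.rid — σ1 onset /k/, coda /ld/ (4→1 falls) ok; σ2 onset /r/, coda /d/ ok → phonotactically legal
rulf — σ1 onset /r/, coda /lf/ (4→2 falls) ok → phonotactically legal
eg.juvf — violates constraint 4: syllable 2 coda /vf/: /v/ (fricative, 2) → /f/ (fricative, 2) does not fall → phonotactically illegal
dda — σ1 onset /dd/ (2C), coda /∅/ ok → phonotactically legal
kejlv.ruv — violates constraint 3: syllable 1 coda /jlv/ has 3 consonants (> 2) → phonotactically illegal
did — σ1 onset /d/, coda /d/ ok → phonotactically legal
gujg — σ1 onset /g/, coda /jg/ (5→1 falls) ok → phonotactically legal
Phonotactically legal: kold.rid, rulf, dda, did, gujg → 5.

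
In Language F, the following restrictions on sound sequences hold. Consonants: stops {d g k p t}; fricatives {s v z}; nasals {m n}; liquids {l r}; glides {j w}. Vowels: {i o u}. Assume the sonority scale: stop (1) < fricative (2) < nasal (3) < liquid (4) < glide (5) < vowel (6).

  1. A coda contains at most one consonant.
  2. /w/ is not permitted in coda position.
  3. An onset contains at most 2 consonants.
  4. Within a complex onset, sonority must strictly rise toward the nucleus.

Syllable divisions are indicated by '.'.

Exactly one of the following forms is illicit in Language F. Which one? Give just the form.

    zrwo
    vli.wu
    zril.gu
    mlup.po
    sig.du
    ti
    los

zrwo

zrwo — violates constraint 3: syllable 1 onset /zrw/ has 3 consonants (> 2) → illicit
vli.wu — σ1 onset /vl/ (2→4 rises), coda /∅/ ok; σ2 onset /w/, coda /∅/ ok → licit
zril.gu — σ1 onset /zr/ (2→4 rises), coda /l/ ok; σ2 onset /g/, coda /∅/ ok → licit
mlup.po — σ1 onset /ml/ (3→4 rises), coda /p/ ok; σ2 onset /p/, coda /∅/ ok → licit
sig.du — σ1 onset /s/, coda /g/ ok; σ2 onset /d/, coda /∅/ ok → licit
ti — σ1 onset /t/, coda /∅/ ok → licit
los — σ1 onset /l/, coda /s/ ok → licit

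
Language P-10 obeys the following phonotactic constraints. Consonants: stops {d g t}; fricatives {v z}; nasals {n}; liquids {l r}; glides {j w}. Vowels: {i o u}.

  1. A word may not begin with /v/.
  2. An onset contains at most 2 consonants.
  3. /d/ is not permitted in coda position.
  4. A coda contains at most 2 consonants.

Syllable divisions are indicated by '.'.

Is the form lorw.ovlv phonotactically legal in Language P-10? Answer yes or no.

lorw.ovlv — violates constraint 4: syllable 2 coda /vlv/ has 3 consonants (> 2) → phonotactically illegal

no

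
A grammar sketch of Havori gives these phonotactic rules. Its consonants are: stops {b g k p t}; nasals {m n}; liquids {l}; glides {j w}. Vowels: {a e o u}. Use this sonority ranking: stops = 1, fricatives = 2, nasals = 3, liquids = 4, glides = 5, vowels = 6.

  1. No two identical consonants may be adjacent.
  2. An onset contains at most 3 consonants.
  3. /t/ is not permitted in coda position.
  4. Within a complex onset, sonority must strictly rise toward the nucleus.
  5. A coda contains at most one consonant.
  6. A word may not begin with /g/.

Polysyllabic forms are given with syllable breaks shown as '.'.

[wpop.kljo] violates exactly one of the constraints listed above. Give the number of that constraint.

[wpop.kljo]: syllable 1 onset /wp/: /w/ (glide, 5) → /p/ (stop, 1) does not rise.
This is a violation of constraint 4: "Within a complex onset, sonority must strictly rise toward the nucleus."
The remaining constraints (1, 2, 3, 5, 6) are satisfied.

4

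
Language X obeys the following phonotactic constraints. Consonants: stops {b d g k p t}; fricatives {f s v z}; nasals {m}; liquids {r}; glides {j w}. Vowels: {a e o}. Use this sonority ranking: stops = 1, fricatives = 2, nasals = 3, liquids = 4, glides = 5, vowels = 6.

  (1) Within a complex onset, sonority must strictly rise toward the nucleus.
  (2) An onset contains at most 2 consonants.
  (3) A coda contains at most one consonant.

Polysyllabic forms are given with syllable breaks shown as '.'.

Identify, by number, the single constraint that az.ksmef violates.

2

az.ksmef: syllable 2 onset /ksm/ has 3 consonants (> 2).
This is a violation of constraint 2: "An onset contains at most 2 consonants."
The remaining constraints (1, 3) are satisfied.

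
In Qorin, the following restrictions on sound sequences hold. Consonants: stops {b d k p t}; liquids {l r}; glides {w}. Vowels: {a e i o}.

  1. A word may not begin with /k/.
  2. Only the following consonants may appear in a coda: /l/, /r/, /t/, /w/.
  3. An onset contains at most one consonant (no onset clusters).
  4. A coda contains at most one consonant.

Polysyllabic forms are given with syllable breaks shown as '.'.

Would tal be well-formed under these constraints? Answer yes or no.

tal — σ1 onset /t/, coda /l/ ok → well-formed

yes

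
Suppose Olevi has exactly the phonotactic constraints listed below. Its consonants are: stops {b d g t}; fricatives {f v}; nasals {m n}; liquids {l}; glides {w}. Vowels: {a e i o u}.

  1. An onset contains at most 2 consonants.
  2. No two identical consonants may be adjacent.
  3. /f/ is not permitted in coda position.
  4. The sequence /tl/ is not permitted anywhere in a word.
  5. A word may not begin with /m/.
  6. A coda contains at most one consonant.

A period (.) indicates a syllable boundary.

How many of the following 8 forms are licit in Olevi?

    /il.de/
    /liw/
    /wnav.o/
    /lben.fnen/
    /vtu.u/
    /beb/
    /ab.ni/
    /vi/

8

/il.de/ — σ1 onset /∅/, coda /l/ ok; σ2 onset /d/, coda /∅/ ok → licit
/liw/ — σ1 onset /l/, coda /w/ ok → licit
/wnav.o/ — σ1 onset /wn/ (2C), coda /v/ ok; σ2 onset /∅/, coda /∅/ ok → licit
/lben.fnen/ — σ1 onset /lb/ (2C), coda /n/ ok; σ2 onset /fn/ (2C), coda /n/ ok → licit
/vtu.u/ — σ1 onset /vt/ (2C), coda /∅/ ok; σ2 onset /∅/, coda /∅/ ok → licit
/beb/ — σ1 onset /b/, coda /b/ ok → licit
/ab.ni/ — σ1 onset /∅/, coda /b/ ok; σ2 onset /n/, coda /∅/ ok → licit
/vi/ — σ1 onset /v/, coda /∅/ ok → licit
Licit: /il.de/, /liw/, /wnav.o/, /lben.fnen/, /vtu.u/, /beb/, /ab.ni/, /vi/ → 8.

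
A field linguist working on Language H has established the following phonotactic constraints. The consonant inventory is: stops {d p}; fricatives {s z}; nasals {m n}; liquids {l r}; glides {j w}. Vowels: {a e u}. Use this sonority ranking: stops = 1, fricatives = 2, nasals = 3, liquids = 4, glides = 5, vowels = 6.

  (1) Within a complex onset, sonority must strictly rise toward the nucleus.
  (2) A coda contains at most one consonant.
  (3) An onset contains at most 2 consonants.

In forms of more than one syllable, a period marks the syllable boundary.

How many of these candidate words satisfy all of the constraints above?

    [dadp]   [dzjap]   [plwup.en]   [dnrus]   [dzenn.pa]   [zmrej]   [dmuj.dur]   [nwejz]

[dadp] — violates constraint 2: syllable 1 coda /dp/ has 2 consonants (> 1) → ill-formed
[dzjap] — violates constraint 3: syllable 1 onset /dzj/ has 3 consonants (> 2) → ill-formed
[plwup.en] — violates constraint 3: syllable 1 onset /plw/ has 3 consonants (> 2) → ill-formed
[dnrus] — violates constraint 3: syllable 1 onset /dnr/ has 3 consonants (> 2) → ill-formed
[dzenn.pa] — violates constraint 2: syllable 1 coda /nn/ has 2 consonants (> 1) → ill-formed
[zmrej] — violates constraint 3: syllable 1 onset /zmr/ has 3 consonants (> 2) → ill-formed
[dmuj.dur] — σ1 onset /dm/ (1→3 rises), coda /j/ ok; σ2 onset /d/, coda /r/ ok → well-formed
[nwejz] — violates constraint 2: syllable 1 coda /jz/ has 2 consonants (> 1) → ill-formed
Well-formed: [dmuj.dur] → 1.

1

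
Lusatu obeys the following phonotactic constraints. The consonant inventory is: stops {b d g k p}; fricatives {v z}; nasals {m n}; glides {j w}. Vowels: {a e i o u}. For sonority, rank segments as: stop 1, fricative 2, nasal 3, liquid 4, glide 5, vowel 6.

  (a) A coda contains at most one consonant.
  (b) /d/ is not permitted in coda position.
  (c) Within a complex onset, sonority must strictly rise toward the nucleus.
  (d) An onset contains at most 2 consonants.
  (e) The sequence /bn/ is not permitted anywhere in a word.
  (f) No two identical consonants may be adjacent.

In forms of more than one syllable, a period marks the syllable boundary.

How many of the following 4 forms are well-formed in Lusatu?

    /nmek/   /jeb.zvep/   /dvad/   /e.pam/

1

/nmek/ — violates constraint (c): syllable 1 onset /nm/: /n/ (nasal, 3) → /m/ (nasal, 3) does not rise → ill-formed
/jeb.zvep/ — violates constraint (c): syllable 2 onset /zv/: /z/ (fricative, 2) → /v/ (fricative, 2) does not rise → ill-formed
/dvad/ — violates constraint (b): syllable 1 coda contains /d/ → ill-formed
/e.pam/ — σ1 onset /∅/, coda /∅/ ok; σ2 onset /p/, coda /m/ ok → well-formed
Well-formed: /e.pam/ → 1.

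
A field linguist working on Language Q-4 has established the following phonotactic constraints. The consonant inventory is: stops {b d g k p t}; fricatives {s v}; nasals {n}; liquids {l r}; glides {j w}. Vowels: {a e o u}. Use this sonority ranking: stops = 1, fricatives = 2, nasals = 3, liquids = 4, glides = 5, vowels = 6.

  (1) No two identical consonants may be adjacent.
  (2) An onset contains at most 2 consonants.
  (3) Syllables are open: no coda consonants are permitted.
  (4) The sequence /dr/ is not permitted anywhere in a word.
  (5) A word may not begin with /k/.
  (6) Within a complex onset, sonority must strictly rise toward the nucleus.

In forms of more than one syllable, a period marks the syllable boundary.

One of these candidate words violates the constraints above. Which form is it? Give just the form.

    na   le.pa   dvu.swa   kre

kre

na — σ1 onset /n/, coda /∅/ ok → permitted
le.pa — σ1 onset /l/, coda /∅/ ok; σ2 onset /p/, coda /∅/ ok → permitted
dvu.swa — σ1 onset /dv/ (1→2 rises), coda /∅/ ok; σ2 onset /sw/ (2→5 rises), coda /∅/ ok → permitted
kre — violates constraint 5: word begins with /k/ → not permitted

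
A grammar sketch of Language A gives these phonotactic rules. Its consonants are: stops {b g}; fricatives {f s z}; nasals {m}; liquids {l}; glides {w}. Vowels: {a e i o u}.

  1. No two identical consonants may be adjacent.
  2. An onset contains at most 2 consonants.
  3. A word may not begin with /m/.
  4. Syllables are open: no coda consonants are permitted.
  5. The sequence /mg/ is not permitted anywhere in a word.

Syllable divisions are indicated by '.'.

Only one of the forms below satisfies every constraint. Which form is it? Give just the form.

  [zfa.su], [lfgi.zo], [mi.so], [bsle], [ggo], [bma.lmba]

[zfa.su] — σ1 onset /zf/ (2C), coda /∅/ ok; σ2 onset /s/, coda /∅/ ok → permitted
[lfgi.zo] — violates constraint 2: syllable 1 onset /lfg/ has 3 consonants (> 2) → not permitted
[mi.so] — violates constraint 3: word begins with /m/ → not permitted
[bsle] — violates constraint 2: syllable 1 onset /bsl/ has 3 consonants (> 2) → not permitted
[ggo] — violates constraint 1: adjacent identical consonants /gg/ → not permitted
[bma.lmba] — violates constraint 2: syllable 2 onset /lmb/ has 3 consonants (> 2) → not permitted

[zfa.su]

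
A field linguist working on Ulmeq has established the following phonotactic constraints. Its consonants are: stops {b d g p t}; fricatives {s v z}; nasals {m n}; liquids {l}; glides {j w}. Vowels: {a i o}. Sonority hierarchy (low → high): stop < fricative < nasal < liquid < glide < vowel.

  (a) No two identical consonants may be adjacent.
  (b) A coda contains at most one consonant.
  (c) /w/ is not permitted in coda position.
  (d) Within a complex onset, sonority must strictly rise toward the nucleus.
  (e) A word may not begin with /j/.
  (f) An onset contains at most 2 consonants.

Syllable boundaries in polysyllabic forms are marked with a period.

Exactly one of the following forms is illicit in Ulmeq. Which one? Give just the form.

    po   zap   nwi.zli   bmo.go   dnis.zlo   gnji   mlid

gnji

po — σ1 onset /p/, coda /∅/ ok → licit
zap — σ1 onset /z/, coda /p/ ok → licit
nwi.zli — σ1 onset /nw/ (3→5 rises), coda /∅/ ok; σ2 onset /zl/ (2→4 rises), coda /∅/ ok → licit
bmo.go — σ1 onset /bm/ (1→3 rises), coda /∅/ ok; σ2 onset /g/, coda /∅/ ok → licit
dnis.zlo — σ1 onset /dn/ (1→3 rises), coda /s/ ok; σ2 onset /zl/ (2→4 rises), coda /∅/ ok → licit
gnji — violates constraint (f): syllable 1 onset /gnj/ has 3 consonants (> 2) → illicit
mlid — σ1 onset /ml/ (3→4 rises), coda /d/ ok → licit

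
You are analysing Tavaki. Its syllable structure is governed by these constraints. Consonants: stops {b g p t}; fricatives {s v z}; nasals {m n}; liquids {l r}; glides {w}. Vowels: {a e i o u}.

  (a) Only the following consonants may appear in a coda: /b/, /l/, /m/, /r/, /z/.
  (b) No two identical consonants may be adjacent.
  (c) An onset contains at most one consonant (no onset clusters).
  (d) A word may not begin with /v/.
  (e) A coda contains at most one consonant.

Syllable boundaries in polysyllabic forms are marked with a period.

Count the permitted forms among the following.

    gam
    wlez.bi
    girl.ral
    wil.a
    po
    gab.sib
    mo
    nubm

5

gam — σ1 onset /g/, coda /m/ ok → permitted
wlez.bi — violates constraint (c): syllable 1 onset /wl/ has 2 consonants (> 1) → not permitted
girl.ral — violates constraint (e): syllable 1 coda /rl/ has 2 consonants (> 1) → not permitted
wil.a — σ1 onset /w/, coda /l/ ok; σ2 onset /∅/, coda /∅/ ok → permitted
po — σ1 onset /p/, coda /∅/ ok → permitted
gab.sib — σ1 onset /g/, coda /b/ ok; σ2 onset /s/, coda /b/ ok → permitted
mo — σ1 onset /m/, coda /∅/ ok → permitted
nubm — violates constraint (e): syllable 1 coda /bm/ has 2 consonants (> 1) → not permitted
Permitted: gam, wil.a, po, gab.sib, mo → 5.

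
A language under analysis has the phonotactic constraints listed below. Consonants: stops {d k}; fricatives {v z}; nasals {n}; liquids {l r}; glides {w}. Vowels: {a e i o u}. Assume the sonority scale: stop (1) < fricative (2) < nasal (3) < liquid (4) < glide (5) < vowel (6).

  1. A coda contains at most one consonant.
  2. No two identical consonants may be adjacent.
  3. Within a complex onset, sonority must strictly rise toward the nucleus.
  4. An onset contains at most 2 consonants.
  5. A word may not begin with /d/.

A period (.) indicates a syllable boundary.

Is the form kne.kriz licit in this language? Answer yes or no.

kne.kriz — σ1 onset /kn/ (1→3 rises), coda /∅/ ok; σ2 onset /kr/ (1→4 rises), coda /z/ ok → licit

yes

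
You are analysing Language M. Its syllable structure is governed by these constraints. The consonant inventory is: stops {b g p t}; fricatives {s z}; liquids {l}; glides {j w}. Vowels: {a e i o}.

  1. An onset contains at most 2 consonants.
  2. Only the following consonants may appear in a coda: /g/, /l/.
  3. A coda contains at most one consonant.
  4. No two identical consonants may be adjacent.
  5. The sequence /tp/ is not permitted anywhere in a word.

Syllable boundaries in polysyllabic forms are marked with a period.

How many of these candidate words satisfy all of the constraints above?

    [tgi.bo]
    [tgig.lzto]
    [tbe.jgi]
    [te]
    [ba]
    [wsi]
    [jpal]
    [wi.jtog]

[tgi.bo] — σ1 onset /tg/ (2C), coda /∅/ ok; σ2 onset /b/, coda /∅/ ok → well-formed
[tgig.lzto] — violates constraint 1: syllable 2 onset /lzt/ has 3 consonants (> 2) → ill-formed
[tbe.jgi] — σ1 onset /tb/ (2C), coda /∅/ ok; σ2 onset /jg/ (2C), coda /∅/ ok → well-formed
[te] — σ1 onset /t/, coda /∅/ ok → well-formed
[ba] — σ1 onset /b/, coda /∅/ ok → well-formed
[wsi] — σ1 onset /ws/ (2C), coda /∅/ ok → well-formed
[jpal] — σ1 onset /jp/ (2C), coda /l/ ok → well-formed
[wi.jtog] — σ1 onset /w/, coda /∅/ ok; σ2 onset /jt/ (2C), coda /g/ ok → well-formed
Well-formed: [tgi.bo], [tbe.jgi], [te], [ba], [wsi], [jpal], [wi.jtog] → 7.

7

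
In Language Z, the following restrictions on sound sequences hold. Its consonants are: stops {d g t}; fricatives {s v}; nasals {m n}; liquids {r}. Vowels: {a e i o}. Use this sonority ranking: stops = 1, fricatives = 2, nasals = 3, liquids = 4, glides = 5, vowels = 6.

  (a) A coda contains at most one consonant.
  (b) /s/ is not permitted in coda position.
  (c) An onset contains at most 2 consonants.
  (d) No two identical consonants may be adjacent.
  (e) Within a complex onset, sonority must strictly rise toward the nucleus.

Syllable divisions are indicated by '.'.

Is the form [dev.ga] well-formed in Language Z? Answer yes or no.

yes

[dev.ga] — σ1 onset /d/, coda /v/ ok; σ2 onset /g/, coda /∅/ ok → well-formed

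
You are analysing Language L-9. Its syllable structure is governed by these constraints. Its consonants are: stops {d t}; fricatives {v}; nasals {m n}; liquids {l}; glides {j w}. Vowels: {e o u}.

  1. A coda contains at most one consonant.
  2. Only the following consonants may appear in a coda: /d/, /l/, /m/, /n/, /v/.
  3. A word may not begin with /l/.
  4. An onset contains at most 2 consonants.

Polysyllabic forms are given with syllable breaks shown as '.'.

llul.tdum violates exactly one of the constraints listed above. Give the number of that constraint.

llul.tdum: word begins with /l/.
This is a violation of constraint 3: "A word may not begin with /l/."
The remaining constraints (1, 2, 4) are satisfied.

3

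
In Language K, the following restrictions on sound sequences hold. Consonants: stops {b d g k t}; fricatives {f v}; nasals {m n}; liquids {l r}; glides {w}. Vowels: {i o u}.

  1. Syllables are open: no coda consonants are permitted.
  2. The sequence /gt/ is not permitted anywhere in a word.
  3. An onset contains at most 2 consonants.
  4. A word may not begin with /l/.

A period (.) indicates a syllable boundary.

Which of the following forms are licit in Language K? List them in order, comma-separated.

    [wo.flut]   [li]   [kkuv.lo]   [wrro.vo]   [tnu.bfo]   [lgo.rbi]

[tnu.bfo]

[wo.flut] — violates constraint 1: syllable 2 coda /t/ has 1 consonant (> 0) → illicit
[li] — violates constraint 4: word begins with /l/ → illicit
[kkuv.lo] — violates constraint 1: syllable 1 coda /v/ has 1 consonant (> 0) → illicit
[wrro.vo] — violates constraint 3: syllable 1 onset /wrr/ has 3 consonants (> 2) → illicit
[tnu.bfo] — σ1 onset /tn/ (2C), coda /∅/ ok; σ2 onset /bf/ (2C), coda /∅/ ok → licit
[lgo.rbi] — violates constraint 4: word begins with /l/ → illicit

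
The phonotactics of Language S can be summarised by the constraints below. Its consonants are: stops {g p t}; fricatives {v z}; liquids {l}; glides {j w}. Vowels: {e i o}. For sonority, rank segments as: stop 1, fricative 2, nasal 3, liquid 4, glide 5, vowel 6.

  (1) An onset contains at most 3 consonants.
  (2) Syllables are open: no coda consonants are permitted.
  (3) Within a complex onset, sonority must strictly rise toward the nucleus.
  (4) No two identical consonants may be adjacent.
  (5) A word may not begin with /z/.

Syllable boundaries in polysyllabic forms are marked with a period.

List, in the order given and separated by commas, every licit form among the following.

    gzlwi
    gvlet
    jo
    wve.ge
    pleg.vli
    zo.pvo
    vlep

gzlwi — violates constraint 1: syllable 1 onset /gzlw/ has 4 consonants (> 3) → illicit
gvlet — violates constraint 2: syllable 1 coda /t/ has 1 consonant (> 0) → illicit
jo — σ1 onset /j/, coda /∅/ ok → licit
wve.ge — violates constraint 3: syllable 1 onset /wv/: /w/ (glide, 5) → /v/ (fricative, 2) does not rise → illicit
pleg.vli — violates constraint 2: syllable 1 coda /g/ has 1 consonant (> 0) → illicit
zo.pvo — violates constraint 5: word begins with /z/ → illicit
vlep — violates constraint 2: syllable 1 coda /p/ has 1 consonant (> 0) → illicit

jo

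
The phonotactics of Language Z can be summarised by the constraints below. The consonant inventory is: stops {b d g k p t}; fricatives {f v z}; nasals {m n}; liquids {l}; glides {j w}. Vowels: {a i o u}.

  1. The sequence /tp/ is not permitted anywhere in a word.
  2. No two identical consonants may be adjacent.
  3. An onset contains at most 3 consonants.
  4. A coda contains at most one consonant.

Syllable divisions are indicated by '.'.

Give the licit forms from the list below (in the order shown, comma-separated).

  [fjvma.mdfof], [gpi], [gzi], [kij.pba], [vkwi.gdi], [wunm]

[fjvma.mdfof] — violates constraint 3: syllable 1 onset /fjvm/ has 4 consonants (> 3) → illicit
[gpi] — σ1 onset /gp/ (2C), coda /∅/ ok → licit
[gzi] — σ1 onset /gz/ (2C), coda /∅/ ok → licit
[kij.pba] — σ1 onset /k/, coda /j/ ok; σ2 onset /pb/ (2C), coda /∅/ ok → licit
[vkwi.gdi] — σ1 onset /vkw/ (3C), coda /∅/ ok; σ2 onset /gd/ (2C), coda /∅/ ok → licit
[wunm] — violates constraint 4: syllable 1 coda /nm/ has 2 consonants (> 1) → illicit

[gpi], [gzi], [kij.pba], [vkwi.gdi]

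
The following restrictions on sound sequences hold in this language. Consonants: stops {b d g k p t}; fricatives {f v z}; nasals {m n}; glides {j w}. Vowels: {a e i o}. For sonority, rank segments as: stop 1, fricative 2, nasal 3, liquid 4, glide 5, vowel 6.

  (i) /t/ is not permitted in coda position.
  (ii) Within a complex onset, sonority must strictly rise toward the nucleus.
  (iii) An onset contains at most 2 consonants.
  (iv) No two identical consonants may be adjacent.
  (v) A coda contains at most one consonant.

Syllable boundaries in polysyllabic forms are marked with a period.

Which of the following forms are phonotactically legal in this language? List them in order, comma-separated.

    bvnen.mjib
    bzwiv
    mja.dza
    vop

mja.dza, vop

bvnen.mjib — violates constraint (iii): syllable 1 onset /bvn/ has 3 consonants (> 2) → phonotactically illegal
bzwiv — violates constraint (iii): syllable 1 onset /bzw/ has 3 consonants (> 2) → phonotactically illegal
mja.dza — σ1 onset /mj/ (3→5 rises), coda /∅/ ok; σ2 onset /dz/ (1→2 rises), coda /∅/ ok → phonotactically legal
vop — σ1 onset /v/, coda /p/ ok → phonotactically legal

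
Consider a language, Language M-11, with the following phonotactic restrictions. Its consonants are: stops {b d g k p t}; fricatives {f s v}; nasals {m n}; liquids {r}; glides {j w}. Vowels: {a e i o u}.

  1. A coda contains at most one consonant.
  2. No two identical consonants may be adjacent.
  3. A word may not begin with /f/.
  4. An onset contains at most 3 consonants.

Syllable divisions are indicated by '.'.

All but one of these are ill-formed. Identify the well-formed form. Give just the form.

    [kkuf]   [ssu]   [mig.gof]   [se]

[kkuf] — violates constraint 2: adjacent identical consonants /kk/ → ill-formed
[ssu] — violates constraint 2: adjacent identical consonants /ss/ → ill-formed
[mig.gof] — violates constraint 2: adjacent identical consonants /gg/ → ill-formed
[se] — σ1 onset /s/, coda /∅/ ok → well-formed

[se]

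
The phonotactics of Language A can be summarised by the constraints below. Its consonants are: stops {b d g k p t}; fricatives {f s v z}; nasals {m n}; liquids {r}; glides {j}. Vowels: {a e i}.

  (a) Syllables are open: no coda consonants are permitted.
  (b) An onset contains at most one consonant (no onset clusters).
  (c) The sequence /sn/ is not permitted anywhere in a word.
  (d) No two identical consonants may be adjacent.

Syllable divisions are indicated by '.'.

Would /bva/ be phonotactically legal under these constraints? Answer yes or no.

no

/bva/ — violates constraint (b): syllable 1 onset /bv/ has 2 consonants (> 1) → phonotactically illegal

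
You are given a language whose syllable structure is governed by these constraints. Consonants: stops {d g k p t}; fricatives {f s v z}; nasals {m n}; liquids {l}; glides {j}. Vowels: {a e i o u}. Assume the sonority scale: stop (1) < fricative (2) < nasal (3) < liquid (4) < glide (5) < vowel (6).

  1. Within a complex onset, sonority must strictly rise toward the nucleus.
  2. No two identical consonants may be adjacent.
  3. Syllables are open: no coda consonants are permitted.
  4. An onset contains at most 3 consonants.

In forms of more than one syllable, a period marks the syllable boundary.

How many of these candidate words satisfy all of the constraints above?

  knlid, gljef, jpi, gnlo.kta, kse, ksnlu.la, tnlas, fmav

1

knlid — violates constraint 3: syllable 1 coda /d/ has 1 consonant (> 0) → phonotactically illegal
gljef — violates constraint 3: syllable 1 coda /f/ has 1 consonant (> 0) → phonotactically illegal
jpi — violates constraint 1: syllable 1 onset /jp/: /j/ (glide, 5) → /p/ (stop, 1) does not rise → phonotactically illegal
gnlo.kta — violates constraint 1: syllable 2 onset /kt/: /k/ (stop, 1) → /t/ (stop, 1) does not rise → phonotactically illegal
kse — σ1 onset /ks/ (1→2 rises), coda /∅/ ok → phonotactically legal
ksnlu.la — violates constraint 4: syllable 1 onset /ksnl/ has 4 consonants (> 3) → phonotactically illegal
tnlas — violates constraint 3: syllable 1 coda /s/ has 1 consonant (> 0) → phonotactically illegal
fmav — violates constraint 3: syllable 1 coda /v/ has 1 consonant (> 0) → phonotactically illegal
Phonotactically legal: kse → 1.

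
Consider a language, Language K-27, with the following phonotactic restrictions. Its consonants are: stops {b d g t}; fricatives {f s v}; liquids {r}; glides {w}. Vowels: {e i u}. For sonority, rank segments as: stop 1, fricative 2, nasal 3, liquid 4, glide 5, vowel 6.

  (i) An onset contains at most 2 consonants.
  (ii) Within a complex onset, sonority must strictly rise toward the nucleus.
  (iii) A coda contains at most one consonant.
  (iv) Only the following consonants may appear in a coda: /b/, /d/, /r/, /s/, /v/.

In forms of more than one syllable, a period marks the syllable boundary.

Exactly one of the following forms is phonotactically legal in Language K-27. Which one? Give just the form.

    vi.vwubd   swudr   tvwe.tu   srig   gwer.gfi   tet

gwer.gfi

vi.vwubd — violates constraint (iii): syllable 2 coda /bd/ has 2 consonants (> 1) → phonotactically illegal
swudr — violates constraint (iii): syllable 1 coda /dr/ has 2 consonants (> 1) → phonotactically illegal
tvwe.tu — violates constraint (i): syllable 1 onset /tvw/ has 3 consonants (> 2) → phonotactically illegal
srig — violates constraint (iv): syllable 1 coda contains /g/, which is not a licensed coda consonant → phonotactically illegal
gwer.gfi — σ1 onset /gw/ (1→5 rises), coda /r/ ok; σ2 onset /gf/ (1→2 rises), coda /∅/ ok → phonotactically legal
tet — violates constraint (iv): syllable 1 coda contains /t/, which is not a licensed coda consonant → phonotactically illegal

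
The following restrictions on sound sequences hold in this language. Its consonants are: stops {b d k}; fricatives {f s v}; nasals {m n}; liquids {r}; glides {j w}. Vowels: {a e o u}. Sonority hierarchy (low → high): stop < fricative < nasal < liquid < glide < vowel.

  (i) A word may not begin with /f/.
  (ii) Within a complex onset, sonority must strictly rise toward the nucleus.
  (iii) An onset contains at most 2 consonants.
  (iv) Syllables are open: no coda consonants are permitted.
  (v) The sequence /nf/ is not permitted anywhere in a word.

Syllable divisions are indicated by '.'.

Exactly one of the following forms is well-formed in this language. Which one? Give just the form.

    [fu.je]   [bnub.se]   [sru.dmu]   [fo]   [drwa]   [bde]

[sru.dmu]

[fu.je] — violates constraint (i): word begins with /f/ → ill-formed
[bnub.se] — violates constraint (iv): syllable 1 coda /b/ has 1 consonant (> 0) → ill-formed
[sru.dmu] — σ1 onset /sr/ (2→4 rises), coda /∅/ ok; σ2 onset /dm/ (1→3 rises), coda /∅/ ok → well-formed
[fo] — violates constraint (i): word begins with /f/ → ill-formed
[drwa] — violates constraint (iii): syllable 1 onset /drw/ has 3 consonants (> 2) → ill-formed
[bde] — violates constraint (ii): syllable 1 onset /bd/: /b/ (stop, 1) → /d/ (stop, 1) does not rise → ill-formed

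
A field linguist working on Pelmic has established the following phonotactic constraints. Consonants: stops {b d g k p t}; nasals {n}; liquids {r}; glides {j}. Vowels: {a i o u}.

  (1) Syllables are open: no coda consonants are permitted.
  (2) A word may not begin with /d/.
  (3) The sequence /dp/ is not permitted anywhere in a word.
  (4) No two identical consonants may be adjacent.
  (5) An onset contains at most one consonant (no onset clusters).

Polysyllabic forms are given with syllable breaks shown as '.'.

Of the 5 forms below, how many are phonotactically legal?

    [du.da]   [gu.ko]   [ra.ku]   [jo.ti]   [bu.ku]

[du.da] — violates constraint 2: word begins with /d/ → phonotactically illegal
[gu.ko] — σ1 onset /g/, coda /∅/ ok; σ2 onset /k/, coda /∅/ ok → phonotactically legal
[ra.ku] — σ1 onset /r/, coda /∅/ ok; σ2 onset /k/, coda /∅/ ok → phonotactically legal
[jo.ti] — σ1 onset /j/, coda /∅/ ok; σ2 onset /t/, coda /∅/ ok → phonotactically legal
[bu.ku] — σ1 onset /b/, coda /∅/ ok; σ2 onset /k/, coda /∅/ ok → phonotactically legal
Phonotactically legal: [gu.ko], [ra.ku], [jo.ti], [bu.ku] → 4.

4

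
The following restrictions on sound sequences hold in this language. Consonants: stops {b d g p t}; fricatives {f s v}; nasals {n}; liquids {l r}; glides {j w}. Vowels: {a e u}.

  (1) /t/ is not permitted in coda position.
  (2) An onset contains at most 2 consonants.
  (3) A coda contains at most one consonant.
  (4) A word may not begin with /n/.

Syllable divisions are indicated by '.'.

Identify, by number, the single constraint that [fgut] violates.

[fgut]: syllable 1 coda contains /t/.
This is a violation of constraint 1: "/t/ is not permitted in coda position."
The remaining constraints (2, 3, 4) are satisfied.

1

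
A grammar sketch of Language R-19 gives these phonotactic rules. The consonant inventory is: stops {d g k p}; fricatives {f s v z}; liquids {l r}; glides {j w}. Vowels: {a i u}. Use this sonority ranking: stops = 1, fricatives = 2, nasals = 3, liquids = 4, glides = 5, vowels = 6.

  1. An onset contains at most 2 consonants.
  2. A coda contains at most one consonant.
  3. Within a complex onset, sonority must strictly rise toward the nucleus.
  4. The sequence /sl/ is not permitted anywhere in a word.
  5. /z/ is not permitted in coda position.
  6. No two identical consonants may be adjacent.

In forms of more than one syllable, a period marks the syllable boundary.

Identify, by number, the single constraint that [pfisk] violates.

[pfisk]: syllable 1 coda /sk/ has 2 consonants (> 1).
This is a violation of constraint 2: "A coda contains at most one consonant."
The remaining constraints (1, 3, 4, 5, 6) are satisfied.

2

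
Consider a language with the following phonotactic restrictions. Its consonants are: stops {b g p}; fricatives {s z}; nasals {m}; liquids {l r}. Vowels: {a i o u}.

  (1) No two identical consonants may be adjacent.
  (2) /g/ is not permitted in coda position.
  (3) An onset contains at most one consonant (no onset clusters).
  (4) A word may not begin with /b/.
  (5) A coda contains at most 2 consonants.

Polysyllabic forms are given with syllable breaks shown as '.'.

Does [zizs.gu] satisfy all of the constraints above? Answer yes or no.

yes

[zizs.gu] — σ1 onset /z/, coda /zs/ (2C) ok; σ2 onset /g/, coda /∅/ ok → phonotactically legal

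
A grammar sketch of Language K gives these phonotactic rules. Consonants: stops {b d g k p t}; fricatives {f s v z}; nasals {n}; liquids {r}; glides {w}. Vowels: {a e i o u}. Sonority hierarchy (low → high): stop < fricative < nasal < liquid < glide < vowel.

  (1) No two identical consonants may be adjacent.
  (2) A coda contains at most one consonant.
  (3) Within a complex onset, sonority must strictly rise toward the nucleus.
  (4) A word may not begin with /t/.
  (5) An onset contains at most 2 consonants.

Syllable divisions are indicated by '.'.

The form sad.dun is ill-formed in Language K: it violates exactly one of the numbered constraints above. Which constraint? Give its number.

sad.dun: adjacent identical consonants /dd/.
This is a violation of constraint 1: "No two identical consonants may be adjacent."
The remaining constraints (2, 3, 4, 5) are satisfied.

1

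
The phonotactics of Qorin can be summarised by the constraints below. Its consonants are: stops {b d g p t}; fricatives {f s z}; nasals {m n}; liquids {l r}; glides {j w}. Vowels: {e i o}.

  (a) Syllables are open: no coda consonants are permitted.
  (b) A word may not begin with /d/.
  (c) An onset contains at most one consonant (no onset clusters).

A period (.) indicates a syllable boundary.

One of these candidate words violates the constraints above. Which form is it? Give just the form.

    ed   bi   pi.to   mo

ed

ed — violates constraint (a): syllable 1 coda /d/ has 1 consonant (> 0) → ill-formed
bi — σ1 onset /b/, coda /∅/ ok → well-formed
pi.to — σ1 onset /p/, coda /∅/ ok; σ2 onset /t/, coda /∅/ ok → well-formed
mo — σ1 onset /m/, coda /∅/ ok → well-formed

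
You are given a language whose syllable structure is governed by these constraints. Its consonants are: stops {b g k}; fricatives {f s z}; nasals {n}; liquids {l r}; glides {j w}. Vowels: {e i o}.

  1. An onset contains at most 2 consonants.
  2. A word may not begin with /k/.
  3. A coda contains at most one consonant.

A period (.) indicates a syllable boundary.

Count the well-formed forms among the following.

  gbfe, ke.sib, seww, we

1

gbfe — violates constraint 1: syllable 1 onset /gbf/ has 3 consonants (> 2) → ill-formed
ke.sib — violates constraint 2: word begins with /k/ → ill-formed
seww — violates constraint 3: syllable 1 coda /ww/ has 2 consonants (> 1) → ill-formed
we — σ1 onset /w/, coda /∅/ ok → well-formed
Well-formed: we → 1.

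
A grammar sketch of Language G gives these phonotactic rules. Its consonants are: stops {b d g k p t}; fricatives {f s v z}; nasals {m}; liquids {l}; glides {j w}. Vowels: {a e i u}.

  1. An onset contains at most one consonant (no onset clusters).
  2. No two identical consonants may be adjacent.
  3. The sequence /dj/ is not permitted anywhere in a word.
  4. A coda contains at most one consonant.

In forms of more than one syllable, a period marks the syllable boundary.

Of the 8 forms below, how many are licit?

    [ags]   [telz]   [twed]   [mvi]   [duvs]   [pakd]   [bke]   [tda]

[ags] — violates constraint 4: syllable 1 coda /gs/ has 2 consonants (> 1) → illicit
[telz] — violates constraint 4: syllable 1 coda /lz/ has 2 consonants (> 1) → illicit
[twed] — violates constraint 1: syllable 1 onset /tw/ has 2 consonants (> 1) → illicit
[mvi] — violates constraint 1: syllable 1 onset /mv/ has 2 consonants (> 1) → illicit
[duvs] — violates constraint 4: syllable 1 coda /vs/ has 2 consonants (> 1) → illicit
[pakd] — violates constraint 4: syllable 1 coda /kd/ has 2 consonants (> 1) → illicit
[bke] — violates constraint 1: syllable 1 onset /bk/ has 2 consonants (> 1) → illicit
[tda] — violates constraint 1: syllable 1 onset /td/ has 2 consonants (> 1) → illicit
No form is licit → 0.

0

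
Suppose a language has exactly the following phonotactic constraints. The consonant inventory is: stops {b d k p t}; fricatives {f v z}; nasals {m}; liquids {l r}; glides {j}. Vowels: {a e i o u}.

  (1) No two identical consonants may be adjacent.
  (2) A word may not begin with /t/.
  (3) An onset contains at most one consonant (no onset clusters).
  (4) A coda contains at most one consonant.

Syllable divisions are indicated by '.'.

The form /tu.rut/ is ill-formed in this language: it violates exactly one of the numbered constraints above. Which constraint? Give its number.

/tu.rut/: word begins with /t/.
This is a violation of constraint 2: "A word may not begin with /t/."
The remaining constraints (1, 3, 4) are satisfied.

2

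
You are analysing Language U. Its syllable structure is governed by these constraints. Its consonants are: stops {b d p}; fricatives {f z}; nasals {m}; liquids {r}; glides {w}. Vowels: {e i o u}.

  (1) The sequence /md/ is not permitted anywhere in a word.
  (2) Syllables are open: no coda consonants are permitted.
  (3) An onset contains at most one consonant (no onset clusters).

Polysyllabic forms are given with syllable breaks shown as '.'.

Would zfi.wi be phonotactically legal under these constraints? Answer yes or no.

no

zfi.wi — violates constraint 3: syllable 1 onset /zf/ has 2 consonants (> 1) → phonotactically illegal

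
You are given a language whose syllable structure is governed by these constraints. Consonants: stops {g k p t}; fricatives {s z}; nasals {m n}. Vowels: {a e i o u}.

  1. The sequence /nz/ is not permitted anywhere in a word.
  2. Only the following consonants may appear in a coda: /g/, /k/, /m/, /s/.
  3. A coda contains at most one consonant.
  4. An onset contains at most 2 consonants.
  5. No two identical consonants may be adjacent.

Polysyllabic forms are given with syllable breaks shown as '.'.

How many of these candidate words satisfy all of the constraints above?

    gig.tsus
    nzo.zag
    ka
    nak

3

gig.tsus — σ1 onset /g/, coda /g/ ok; σ2 onset /ts/ (2C), coda /s/ ok → well-formed
nzo.zag — violates constraint 1: contains banned sequence /nz/ → ill-formed
ka — σ1 onset /k/, coda /∅/ ok → well-formed
nak — σ1 onset /n/, coda /k/ ok → well-formed
Well-formed: gig.tsus, ka, nak → 3.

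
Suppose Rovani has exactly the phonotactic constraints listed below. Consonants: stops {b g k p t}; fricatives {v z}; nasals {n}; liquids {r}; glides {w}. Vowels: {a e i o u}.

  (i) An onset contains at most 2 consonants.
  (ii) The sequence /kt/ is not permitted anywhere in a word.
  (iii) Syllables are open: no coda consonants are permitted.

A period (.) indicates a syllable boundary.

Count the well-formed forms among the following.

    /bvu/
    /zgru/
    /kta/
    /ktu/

/bvu/ — σ1 onset /bv/ (2C), coda /∅/ ok → well-formed
/zgru/ — violates constraint (i): syllable 1 onset /zgr/ has 3 consonants (> 2) → ill-formed
/kta/ — violates constraint (ii): contains banned sequence /kt/ → ill-formed
/ktu/ — violates constraint (ii): contains banned sequence /kt/ → ill-formed
Well-formed: /bvu/ → 1.

1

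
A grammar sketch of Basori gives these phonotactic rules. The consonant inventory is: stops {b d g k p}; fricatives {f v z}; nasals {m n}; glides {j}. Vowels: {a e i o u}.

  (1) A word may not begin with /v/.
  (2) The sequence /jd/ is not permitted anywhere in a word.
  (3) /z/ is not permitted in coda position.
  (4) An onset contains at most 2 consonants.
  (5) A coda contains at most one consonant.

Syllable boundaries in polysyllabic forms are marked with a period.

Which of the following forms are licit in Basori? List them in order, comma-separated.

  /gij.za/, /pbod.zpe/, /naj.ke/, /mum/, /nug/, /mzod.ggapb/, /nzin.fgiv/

/gij.za/, /pbod.zpe/, /naj.ke/, /mum/, /nug/, /nzin.fgiv/

/gij.za/ — σ1 onset /g/, coda /j/ ok; σ2 onset /z/, coda /∅/ ok → licit
/pbod.zpe/ — σ1 onset /pb/ (2C), coda /d/ ok; σ2 onset /zp/ (2C), coda /∅/ ok → licit
/naj.ke/ — σ1 onset /n/, coda /j/ ok; σ2 onset /k/, coda /∅/ ok → licit
/mum/ — σ1 onset /m/, coda /m/ ok → licit
/nug/ — σ1 onset /n/, coda /g/ ok → licit
/mzod.ggapb/ — violates constraint 5: syllable 2 coda /pb/ has 2 consonants (> 1) → illicit
/nzin.fgiv/ — σ1 onset /nz/ (2C), coda /n/ ok; σ2 onset /fg/ (2C), coda /v/ ok → licit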